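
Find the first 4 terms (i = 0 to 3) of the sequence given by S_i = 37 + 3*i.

This is an arithmetic sequence.
i=0: S_0 = 37 + 3*0 = 37
i=1: S_1 = 37 + 3*1 = 40
i=2: S_2 = 37 + 3*2 = 43
i=3: S_3 = 37 + 3*3 = 46
The first 4 terms are: [37, 40, 43, 46]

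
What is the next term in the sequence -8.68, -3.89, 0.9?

Differences: -3.89 - -8.68 = 4.79
This is an arithmetic sequence with common difference d = 4.79.
Next term = 0.9 + 4.79 = 5.69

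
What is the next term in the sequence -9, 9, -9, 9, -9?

Ratios: 9 / -9 = -1.0
This is a geometric sequence with common ratio r = -1.
Next term = -9 * -1 = 9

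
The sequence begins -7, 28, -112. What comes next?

Ratios: 28 / -7 = -4.0
This is a geometric sequence with common ratio r = -4.
Next term = -112 * -4 = 448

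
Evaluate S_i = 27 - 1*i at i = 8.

S_8 = 27 + -1*8 = 27 + -8 = 19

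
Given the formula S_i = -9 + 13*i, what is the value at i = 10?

S_10 = -9 + 13*10 = -9 + 130 = 121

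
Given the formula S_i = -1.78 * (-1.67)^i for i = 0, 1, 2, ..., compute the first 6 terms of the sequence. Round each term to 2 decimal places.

This is a geometric sequence.
i=0: S_0 = -1.78 * (-1.67)^0 = -1.78
i=1: S_1 = -1.78 * (-1.67)^1 ≈ 2.97
i=2: S_2 = -1.78 * (-1.67)^2 ≈ -4.96
i=3: S_3 = -1.78 * (-1.67)^3 ≈ 8.29
i=4: S_4 = -1.78 * (-1.67)^4 ≈ -13.84
i=5: S_5 = -1.78 * (-1.67)^5 ≈ 23.12
The first 6 terms are: [-1.78, 2.97, -4.96, 8.29, -13.84, 23.12]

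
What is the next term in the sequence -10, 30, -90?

Ratios: 30 / -10 = -3.0
This is a geometric sequence with common ratio r = -3.
Next term = -90 * -3 = 270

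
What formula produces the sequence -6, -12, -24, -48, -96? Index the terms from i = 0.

Check ratios: -12 / -6 = 2.0
Common ratio r = 2.
First term a = -6.
Formula: S_i = -6 * 2^i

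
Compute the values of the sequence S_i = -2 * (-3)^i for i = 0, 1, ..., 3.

This is a geometric sequence.
i=0: S_0 = -2 * (-3)^0 = -2
i=1: S_1 = -2 * (-3)^1 = 6
i=2: S_2 = -2 * (-3)^2 = -18
i=3: S_3 = -2 * (-3)^3 = 54
The first 4 terms are: [-2, 6, -18, 54]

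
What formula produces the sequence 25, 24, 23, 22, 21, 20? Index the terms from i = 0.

Check differences: 24 - 25 = -1
23 - 24 = -1
Common difference d = -1.
First term a = 25.
Formula: S_i = 25 - 1*i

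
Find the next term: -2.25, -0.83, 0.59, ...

Differences: -0.83 - -2.25 = 1.42
This is an arithmetic sequence with common difference d = 1.42.
Next term = 0.59 + 1.42 = 2.01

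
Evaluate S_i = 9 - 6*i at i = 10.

S_10 = 9 + -6*10 = 9 + -60 = -51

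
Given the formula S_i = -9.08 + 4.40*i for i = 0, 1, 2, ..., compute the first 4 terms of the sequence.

This is an arithmetic sequence.
i=0: S_0 = -9.08 + 4.4*0 = -9.08
i=1: S_1 = -9.08 + 4.4*1 = -4.68
i=2: S_2 = -9.08 + 4.4*2 = -0.28
i=3: S_3 = -9.08 + 4.4*3 = 4.12
The first 4 terms are: [-9.08, -4.68, -0.28, 4.12]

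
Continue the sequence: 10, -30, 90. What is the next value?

Ratios: -30 / 10 = -3.0
This is a geometric sequence with common ratio r = -3.
Next term = 90 * -3 = -270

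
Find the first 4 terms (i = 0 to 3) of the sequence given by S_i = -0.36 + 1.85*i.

This is an arithmetic sequence.
i=0: S_0 = -0.36 + 1.85*0 = -0.36
i=1: S_1 = -0.36 + 1.85*1 = 1.49
i=2: S_2 = -0.36 + 1.85*2 = 3.34
i=3: S_3 = -0.36 + 1.85*3 = 5.19
The first 4 terms are: [-0.36, 1.49, 3.34, 5.19]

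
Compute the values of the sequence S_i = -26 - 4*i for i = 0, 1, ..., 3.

This is an arithmetic sequence.
i=0: S_0 = -26 + -4*0 = -26
i=1: S_1 = -26 + -4*1 = -30
i=2: S_2 = -26 + -4*2 = -34
i=3: S_3 = -26 + -4*3 = -38
The first 4 terms are: [-26, -30, -34, -38]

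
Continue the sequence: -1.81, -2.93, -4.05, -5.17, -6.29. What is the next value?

Differences: -2.93 - -1.81 = -1.12
This is an arithmetic sequence with common difference d = -1.12.
Next term = -6.29 + -1.12 = -7.41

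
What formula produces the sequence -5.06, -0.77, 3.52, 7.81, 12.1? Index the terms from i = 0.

Check differences: -0.77 - -5.06 = 4.29
3.52 - -0.77 = 4.29
Common difference d = 4.29.
First term a = -5.06.
Formula: S_i = -5.06 + 4.29*i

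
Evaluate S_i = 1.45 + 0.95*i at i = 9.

S_9 = 1.45 + 0.95*9 = 1.45 + 8.55 = 10.0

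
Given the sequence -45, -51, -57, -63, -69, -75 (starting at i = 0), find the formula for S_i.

Check differences: -51 - -45 = -6
-57 - -51 = -6
Common difference d = -6.
First term a = -45.
Formula: S_i = -45 - 6*i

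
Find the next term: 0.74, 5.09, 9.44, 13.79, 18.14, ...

Differences: 5.09 - 0.74 = 4.35
This is an arithmetic sequence with common difference d = 4.35.
Next term = 18.14 + 4.35 = 22.49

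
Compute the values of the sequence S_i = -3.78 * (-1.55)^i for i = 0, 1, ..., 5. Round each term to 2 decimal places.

This is a geometric sequence.
i=0: S_0 = -3.78 * (-1.55)^0 = -3.78
i=1: S_1 = -3.78 * (-1.55)^1 ≈ 5.86
i=2: S_2 = -3.78 * (-1.55)^2 ≈ -9.08
i=3: S_3 = -3.78 * (-1.55)^3 ≈ 14.08
i=4: S_4 = -3.78 * (-1.55)^4 ≈ -21.82
i=5: S_5 = -3.78 * (-1.55)^5 ≈ 33.82
The first 6 terms are: [-3.78, 5.86, -9.08, 14.08, -21.82, 33.82]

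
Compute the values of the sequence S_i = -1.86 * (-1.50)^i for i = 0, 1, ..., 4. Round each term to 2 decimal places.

This is a geometric sequence.
i=0: S_0 = -1.86 * (-1.5)^0 = -1.86
i=1: S_1 = -1.86 * (-1.5)^1 = 2.79
i=2: S_2 = -1.86 * (-1.5)^2 ≈ -4.19
i=3: S_3 = -1.86 * (-1.5)^3 ≈ 6.28
i=4: S_4 = -1.86 * (-1.5)^4 ≈ -9.42
The first 5 terms are: [-1.86, 2.79, -4.19, 6.28, -9.42]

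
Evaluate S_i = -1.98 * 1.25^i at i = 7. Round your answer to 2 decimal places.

S_7 = -1.98 * 1.25^7 ≈ -1.98 * 4.7684 ≈ -9.44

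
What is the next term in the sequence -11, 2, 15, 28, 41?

Differences: 2 - -11 = 13
This is an arithmetic sequence with common difference d = 13.
Next term = 41 + 13 = 54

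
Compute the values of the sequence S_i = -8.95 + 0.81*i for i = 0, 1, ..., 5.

This is an arithmetic sequence.
i=0: S_0 = -8.95 + 0.81*0 = -8.95
i=1: S_1 = -8.95 + 0.81*1 = -8.14
i=2: S_2 = -8.95 + 0.81*2 = -7.33
i=3: S_3 = -8.95 + 0.81*3 = -6.52
i=4: S_4 = -8.95 + 0.81*4 = -5.71
i=5: S_5 = -8.95 + 0.81*5 = -4.9
The first 6 terms are: [-8.95, -8.14, -7.33, -6.52, -5.71, -4.9]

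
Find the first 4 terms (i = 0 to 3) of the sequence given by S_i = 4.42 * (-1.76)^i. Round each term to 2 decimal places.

This is a geometric sequence.
i=0: S_0 = 4.42 * (-1.76)^0 = 4.42
i=1: S_1 = 4.42 * (-1.76)^1 ≈ -7.78
i=2: S_2 = 4.42 * (-1.76)^2 ≈ 13.69
i=3: S_3 = 4.42 * (-1.76)^3 ≈ -24.1
The first 4 terms are: [4.42, -7.78, 13.69, -24.1]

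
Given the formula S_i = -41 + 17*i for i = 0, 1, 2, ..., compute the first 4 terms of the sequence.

This is an arithmetic sequence.
i=0: S_0 = -41 + 17*0 = -41
i=1: S_1 = -41 + 17*1 = -24
i=2: S_2 = -41 + 17*2 = -7
i=3: S_3 = -41 + 17*3 = 10
The first 4 terms are: [-41, -24, -7, 10]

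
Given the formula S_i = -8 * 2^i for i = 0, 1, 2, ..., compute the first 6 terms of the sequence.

This is a geometric sequence.
i=0: S_0 = -8 * 2^0 = -8
i=1: S_1 = -8 * 2^1 = -16
i=2: S_2 = -8 * 2^2 = -32
i=3: S_3 = -8 * 2^3 = -64
i=4: S_4 = -8 * 2^4 = -128
i=5: S_5 = -8 * 2^5 = -256
The first 6 terms are: [-8, -16, -32, -64, -128, -256]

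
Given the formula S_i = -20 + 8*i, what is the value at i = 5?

S_5 = -20 + 8*5 = -20 + 40 = 20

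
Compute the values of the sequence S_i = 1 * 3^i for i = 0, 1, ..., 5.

This is a geometric sequence.
i=0: S_0 = 1 * 3^0 = 1
i=1: S_1 = 1 * 3^1 = 3
i=2: S_2 = 1 * 3^2 = 9
i=3: S_3 = 1 * 3^3 = 27
i=4: S_4 = 1 * 3^4 = 81
i=5: S_5 = 1 * 3^5 = 243
The first 6 terms are: [1, 3, 9, 27, 81, 243]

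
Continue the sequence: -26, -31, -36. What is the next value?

Differences: -31 - -26 = -5
This is an arithmetic sequence with common difference d = -5.
Next term = -36 + -5 = -41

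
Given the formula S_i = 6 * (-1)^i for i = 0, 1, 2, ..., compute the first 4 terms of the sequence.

This is a geometric sequence.
i=0: S_0 = 6 * (-1)^0 = 6
i=1: S_1 = 6 * (-1)^1 = -6
i=2: S_2 = 6 * (-1)^2 = 6
i=3: S_3 = 6 * (-1)^3 = -6
The first 4 terms are: [6, -6, 6, -6]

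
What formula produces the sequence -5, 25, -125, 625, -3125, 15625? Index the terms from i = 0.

Check ratios: 25 / -5 = -5.0
Common ratio r = -5.
First term a = -5.
Formula: S_i = -5 * (-5)^i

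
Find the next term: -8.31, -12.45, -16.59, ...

Differences: -12.45 - -8.31 = -4.14
This is an arithmetic sequence with common difference d = -4.14.
Next term = -16.59 + -4.14 = -20.73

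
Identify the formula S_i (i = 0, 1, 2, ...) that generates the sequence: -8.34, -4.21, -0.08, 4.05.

Check differences: -4.21 - -8.34 = 4.13
-0.08 - -4.21 = 4.13
Common difference d = 4.13.
First term a = -8.34.
Formula: S_i = -8.34 + 4.13*i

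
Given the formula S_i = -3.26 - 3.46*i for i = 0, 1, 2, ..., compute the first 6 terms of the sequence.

This is an arithmetic sequence.
i=0: S_0 = -3.26 + -3.46*0 = -3.26
i=1: S_1 = -3.26 + -3.46*1 = -6.72
i=2: S_2 = -3.26 + -3.46*2 = -10.18
i=3: S_3 = -3.26 + -3.46*3 = -13.64
i=4: S_4 = -3.26 + -3.46*4 = -17.1
i=5: S_5 = -3.26 + -3.46*5 = -20.56
The first 6 terms are: [-3.26, -6.72, -10.18, -13.64, -17.1, -20.56]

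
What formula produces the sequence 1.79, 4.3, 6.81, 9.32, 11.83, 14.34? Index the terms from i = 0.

Check differences: 4.3 - 1.79 = 2.51
6.81 - 4.3 = 2.51
Common difference d = 2.51.
First term a = 1.79.
Formula: S_i = 1.79 + 2.51*i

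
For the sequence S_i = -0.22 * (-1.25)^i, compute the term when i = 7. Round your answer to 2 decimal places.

S_7 = -0.22 * (-1.25)^7 ≈ -0.22 * -4.7684 ≈ 1.05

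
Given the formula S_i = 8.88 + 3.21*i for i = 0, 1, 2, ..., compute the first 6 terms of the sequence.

This is an arithmetic sequence.
i=0: S_0 = 8.88 + 3.21*0 = 8.88
i=1: S_1 = 8.88 + 3.21*1 = 12.09
i=2: S_2 = 8.88 + 3.21*2 = 15.3
i=3: S_3 = 8.88 + 3.21*3 = 18.51
i=4: S_4 = 8.88 + 3.21*4 = 21.72
i=5: S_5 = 8.88 + 3.21*5 = 24.93
The first 6 terms are: [8.88, 12.09, 15.3, 18.51, 21.72, 24.93]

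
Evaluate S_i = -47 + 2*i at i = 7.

S_7 = -47 + 2*7 = -47 + 14 = -33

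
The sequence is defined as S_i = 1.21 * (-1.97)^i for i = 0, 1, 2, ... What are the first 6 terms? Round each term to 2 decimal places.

This is a geometric sequence.
i=0: S_0 = 1.21 * (-1.97)^0 = 1.21
i=1: S_1 = 1.21 * (-1.97)^1 ≈ -2.38
i=2: S_2 = 1.21 * (-1.97)^2 ≈ 4.7
i=3: S_3 = 1.21 * (-1.97)^3 ≈ -9.25
i=4: S_4 = 1.21 * (-1.97)^4 ≈ 18.22
i=5: S_5 = 1.21 * (-1.97)^5 ≈ -35.9
The first 6 terms are: [1.21, -2.38, 4.7, -9.25, 18.22, -35.9]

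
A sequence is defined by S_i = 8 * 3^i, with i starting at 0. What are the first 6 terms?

This is a geometric sequence.
i=0: S_0 = 8 * 3^0 = 8
i=1: S_1 = 8 * 3^1 = 24
i=2: S_2 = 8 * 3^2 = 72
i=3: S_3 = 8 * 3^3 = 216
i=4: S_4 = 8 * 3^4 = 648
i=5: S_5 = 8 * 3^5 = 1944
The first 6 terms are: [8, 24, 72, 216, 648, 1944]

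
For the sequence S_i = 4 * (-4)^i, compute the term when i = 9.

S_9 = 4 * (-4)^9 = 4 * -262144 = -1048576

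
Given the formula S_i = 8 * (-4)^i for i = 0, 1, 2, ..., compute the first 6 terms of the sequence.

This is a geometric sequence.
i=0: S_0 = 8 * (-4)^0 = 8
i=1: S_1 = 8 * (-4)^1 = -32
i=2: S_2 = 8 * (-4)^2 = 128
i=3: S_3 = 8 * (-4)^3 = -512
i=4: S_4 = 8 * (-4)^4 = 2048
i=5: S_5 = 8 * (-4)^5 = -8192
The first 6 terms are: [8, -32, 128, -512, 2048, -8192]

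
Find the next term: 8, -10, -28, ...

Differences: -10 - 8 = -18
This is an arithmetic sequence with common difference d = -18.
Next term = -28 + -18 = -46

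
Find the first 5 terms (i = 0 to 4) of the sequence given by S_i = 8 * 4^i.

This is a geometric sequence.
i=0: S_0 = 8 * 4^0 = 8
i=1: S_1 = 8 * 4^1 = 32
i=2: S_2 = 8 * 4^2 = 128
i=3: S_3 = 8 * 4^3 = 512
i=4: S_4 = 8 * 4^4 = 2048
The first 5 terms are: [8, 32, 128, 512, 2048]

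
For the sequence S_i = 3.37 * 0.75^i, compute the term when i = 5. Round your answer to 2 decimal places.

S_5 = 3.37 * 0.75^5 ≈ 3.37 * 0.2373 ≈ 0.8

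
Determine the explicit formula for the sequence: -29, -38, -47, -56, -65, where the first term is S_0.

Check differences: -38 - -29 = -9
-47 - -38 = -9
Common difference d = -9.
First term a = -29.
Formula: S_i = -29 - 9*i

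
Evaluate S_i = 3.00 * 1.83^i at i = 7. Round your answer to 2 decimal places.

S_7 = 3.0 * 1.83^7 ≈ 3.0 * 68.7318 ≈ 206.2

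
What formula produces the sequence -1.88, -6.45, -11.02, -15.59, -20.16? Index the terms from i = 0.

Check differences: -6.45 - -1.88 = -4.57
-11.02 - -6.45 = -4.57
Common difference d = -4.57.
First term a = -1.88.
Formula: S_i = -1.88 - 4.57*i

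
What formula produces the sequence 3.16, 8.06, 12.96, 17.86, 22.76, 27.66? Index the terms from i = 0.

Check differences: 8.06 - 3.16 = 4.9
12.96 - 8.06 = 4.9
Common difference d = 4.9.
First term a = 3.16.
Formula: S_i = 3.16 + 4.90*i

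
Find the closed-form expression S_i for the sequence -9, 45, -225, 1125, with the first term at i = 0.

Check ratios: 45 / -9 = -5.0
Common ratio r = -5.
First term a = -9.
Formula: S_i = -9 * (-5)^i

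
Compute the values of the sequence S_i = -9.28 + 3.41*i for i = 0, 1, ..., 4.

This is an arithmetic sequence.
i=0: S_0 = -9.28 + 3.41*0 = -9.28
i=1: S_1 = -9.28 + 3.41*1 = -5.87
i=2: S_2 = -9.28 + 3.41*2 = -2.46
i=3: S_3 = -9.28 + 3.41*3 = 0.95
i=4: S_4 = -9.28 + 3.41*4 = 4.36
The first 5 terms are: [-9.28, -5.87, -2.46, 0.95, 4.36]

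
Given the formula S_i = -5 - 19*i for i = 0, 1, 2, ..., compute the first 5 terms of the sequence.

This is an arithmetic sequence.
i=0: S_0 = -5 + -19*0 = -5
i=1: S_1 = -5 + -19*1 = -24
i=2: S_2 = -5 + -19*2 = -43
i=3: S_3 = -5 + -19*3 = -62
i=4: S_4 = -5 + -19*4 = -81
The first 5 terms are: [-5, -24, -43, -62, -81]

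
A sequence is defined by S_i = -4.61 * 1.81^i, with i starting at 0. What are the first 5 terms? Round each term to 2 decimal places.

This is a geometric sequence.
i=0: S_0 = -4.61 * 1.81^0 = -4.61
i=1: S_1 = -4.61 * 1.81^1 ≈ -8.34
i=2: S_2 = -4.61 * 1.81^2 ≈ -15.1
i=3: S_3 = -4.61 * 1.81^3 ≈ -27.34
i=4: S_4 = -4.61 * 1.81^4 ≈ -49.48
The first 5 terms are: [-4.61, -8.34, -15.1, -27.34, -49.48]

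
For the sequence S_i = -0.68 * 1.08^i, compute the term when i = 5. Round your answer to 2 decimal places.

S_5 = -0.68 * 1.08^5 ≈ -0.68 * 1.4693 ≈ -1.0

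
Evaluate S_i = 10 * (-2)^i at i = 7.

S_7 = 10 * (-2)^7 = 10 * -128 = -1280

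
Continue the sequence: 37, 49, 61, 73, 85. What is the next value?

Differences: 49 - 37 = 12
This is an arithmetic sequence with common difference d = 12.
Next term = 85 + 12 = 97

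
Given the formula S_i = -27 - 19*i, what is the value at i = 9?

S_9 = -27 + -19*9 = -27 + -171 = -198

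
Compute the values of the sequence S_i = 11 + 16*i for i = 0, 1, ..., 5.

This is an arithmetic sequence.
i=0: S_0 = 11 + 16*0 = 11
i=1: S_1 = 11 + 16*1 = 27
i=2: S_2 = 11 + 16*2 = 43
i=3: S_3 = 11 + 16*3 = 59
i=4: S_4 = 11 + 16*4 = 75
i=5: S_5 = 11 + 16*5 = 91
The first 6 terms are: [11, 27, 43, 59, 75, 91]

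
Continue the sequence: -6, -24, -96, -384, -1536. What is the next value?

Ratios: -24 / -6 = 4.0
This is a geometric sequence with common ratio r = 4.
Next term = -1536 * 4 = -6144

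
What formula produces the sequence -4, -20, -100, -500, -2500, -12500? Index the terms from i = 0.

Check ratios: -20 / -4 = 5.0
Common ratio r = 5.
First term a = -4.
Formula: S_i = -4 * 5^i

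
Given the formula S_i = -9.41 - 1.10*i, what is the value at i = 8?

S_8 = -9.41 + -1.1*8 = -9.41 + -8.8 = -18.21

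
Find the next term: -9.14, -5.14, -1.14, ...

Differences: -5.14 - -9.14 = 4.0
This is an arithmetic sequence with common difference d = 4.0.
Next term = -1.14 + 4.0 = 2.86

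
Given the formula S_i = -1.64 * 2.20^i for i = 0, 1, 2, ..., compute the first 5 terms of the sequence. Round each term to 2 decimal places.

This is a geometric sequence.
i=0: S_0 = -1.64 * 2.2^0 = -1.64
i=1: S_1 = -1.64 * 2.2^1 ≈ -3.61
i=2: S_2 = -1.64 * 2.2^2 ≈ -7.94
i=3: S_3 = -1.64 * 2.2^3 ≈ -17.46
i=4: S_4 = -1.64 * 2.2^4 ≈ -38.42
The first 5 terms are: [-1.64, -3.61, -7.94, -17.46, -38.42]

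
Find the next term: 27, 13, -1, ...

Differences: 13 - 27 = -14
This is an arithmetic sequence with common difference d = -14.
Next term = -1 + -14 = -15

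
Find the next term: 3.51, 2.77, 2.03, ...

Differences: 2.77 - 3.51 = -0.74
This is an arithmetic sequence with common difference d = -0.74.
Next term = 2.03 + -0.74 = 1.29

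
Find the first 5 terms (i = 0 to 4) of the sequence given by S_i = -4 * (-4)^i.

This is a geometric sequence.
i=0: S_0 = -4 * (-4)^0 = -4
i=1: S_1 = -4 * (-4)^1 = 16
i=2: S_2 = -4 * (-4)^2 = -64
i=3: S_3 = -4 * (-4)^3 = 256
i=4: S_4 = -4 * (-4)^4 = -1024
The first 5 terms are: [-4, 16, -64, 256, -1024]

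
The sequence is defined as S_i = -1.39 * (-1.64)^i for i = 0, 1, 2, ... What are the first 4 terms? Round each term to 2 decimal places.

This is a geometric sequence.
i=0: S_0 = -1.39 * (-1.64)^0 = -1.39
i=1: S_1 = -1.39 * (-1.64)^1 ≈ 2.28
i=2: S_2 = -1.39 * (-1.64)^2 ≈ -3.74
i=3: S_3 = -1.39 * (-1.64)^3 ≈ 6.13
The first 4 terms are: [-1.39, 2.28, -3.74, 6.13]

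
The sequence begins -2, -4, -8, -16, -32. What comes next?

Ratios: -4 / -2 = 2.0
This is a geometric sequence with common ratio r = 2.
Next term = -32 * 2 = -64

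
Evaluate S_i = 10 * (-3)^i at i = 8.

S_8 = 10 * (-3)^8 = 10 * 6561 = 65610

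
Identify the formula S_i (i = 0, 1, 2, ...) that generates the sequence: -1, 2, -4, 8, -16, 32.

Check ratios: 2 / -1 = -2.0
Common ratio r = -2.
First term a = -1.
Formula: S_i = -1 * (-2)^i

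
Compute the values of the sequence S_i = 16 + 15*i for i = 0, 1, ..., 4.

This is an arithmetic sequence.
i=0: S_0 = 16 + 15*0 = 16
i=1: S_1 = 16 + 15*1 = 31
i=2: S_2 = 16 + 15*2 = 46
i=3: S_3 = 16 + 15*3 = 61
i=4: S_4 = 16 + 15*4 = 76
The first 5 terms are: [16, 31, 46, 61, 76]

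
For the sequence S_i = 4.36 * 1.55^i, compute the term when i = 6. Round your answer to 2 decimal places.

S_6 = 4.36 * 1.55^6 ≈ 4.36 * 13.8672 ≈ 60.46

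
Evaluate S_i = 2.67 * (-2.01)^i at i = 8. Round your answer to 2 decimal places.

S_8 = 2.67 * (-2.01)^8 ≈ 2.67 * 266.421 ≈ 711.34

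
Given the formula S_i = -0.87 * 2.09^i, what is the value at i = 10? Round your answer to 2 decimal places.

S_10 = -0.87 * 2.09^10 ≈ -0.87 * 1590.2407 ≈ -1383.51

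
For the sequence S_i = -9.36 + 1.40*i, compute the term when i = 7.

S_7 = -9.36 + 1.4*7 = -9.36 + 9.8 = 0.44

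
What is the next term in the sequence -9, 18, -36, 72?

Ratios: 18 / -9 = -2.0
This is a geometric sequence with common ratio r = -2.
Next term = 72 * -2 = -144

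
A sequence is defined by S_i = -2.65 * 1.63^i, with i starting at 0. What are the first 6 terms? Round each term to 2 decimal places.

This is a geometric sequence.
i=0: S_0 = -2.65 * 1.63^0 = -2.65
i=1: S_1 = -2.65 * 1.63^1 ≈ -4.32
i=2: S_2 = -2.65 * 1.63^2 ≈ -7.04
i=3: S_3 = -2.65 * 1.63^3 ≈ -11.48
i=4: S_4 = -2.65 * 1.63^4 ≈ -18.71
i=5: S_5 = -2.65 * 1.63^5 ≈ -30.49
The first 6 terms are: [-2.65, -4.32, -7.04, -11.48, -18.71, -30.49]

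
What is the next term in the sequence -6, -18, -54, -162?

Ratios: -18 / -6 = 3.0
This is a geometric sequence with common ratio r = 3.
Next term = -162 * 3 = -486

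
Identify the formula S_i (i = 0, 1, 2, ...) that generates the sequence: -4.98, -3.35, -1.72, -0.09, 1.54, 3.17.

Check differences: -3.35 - -4.98 = 1.63
-1.72 - -3.35 = 1.63
Common difference d = 1.63.
First term a = -4.98.
Formula: S_i = -4.98 + 1.63*i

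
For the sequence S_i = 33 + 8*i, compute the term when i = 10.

S_10 = 33 + 8*10 = 33 + 80 = 113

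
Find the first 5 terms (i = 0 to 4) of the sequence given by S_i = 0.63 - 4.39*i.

This is an arithmetic sequence.
i=0: S_0 = 0.63 + -4.39*0 = 0.63
i=1: S_1 = 0.63 + -4.39*1 = -3.76
i=2: S_2 = 0.63 + -4.39*2 = -8.15
i=3: S_3 = 0.63 + -4.39*3 = -12.54
i=4: S_4 = 0.63 + -4.39*4 = -16.93
The first 5 terms are: [0.63, -3.76, -8.15, -12.54, -16.93]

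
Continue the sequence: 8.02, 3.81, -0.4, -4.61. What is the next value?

Differences: 3.81 - 8.02 = -4.21
This is an arithmetic sequence with common difference d = -4.21.
Next term = -4.61 + -4.21 = -8.82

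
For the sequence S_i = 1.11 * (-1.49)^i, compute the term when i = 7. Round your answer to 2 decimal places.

S_7 = 1.11 * (-1.49)^7 ≈ 1.11 * -16.3044 ≈ -18.1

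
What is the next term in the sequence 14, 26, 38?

Differences: 26 - 14 = 12
This is an arithmetic sequence with common difference d = 12.
Next term = 38 + 12 = 50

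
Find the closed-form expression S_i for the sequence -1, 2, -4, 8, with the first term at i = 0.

Check ratios: 2 / -1 = -2.0
Common ratio r = -2.
First term a = -1.
Formula: S_i = -1 * (-2)^i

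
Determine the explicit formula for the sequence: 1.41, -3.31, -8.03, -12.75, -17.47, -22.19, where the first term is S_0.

Check differences: -3.31 - 1.41 = -4.72
-8.03 - -3.31 = -4.72
Common difference d = -4.72.
First term a = 1.41.
Formula: S_i = 1.41 - 4.72*i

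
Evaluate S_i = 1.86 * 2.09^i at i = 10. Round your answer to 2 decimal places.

S_10 = 1.86 * 2.09^10 ≈ 1.86 * 1590.2407 ≈ 2957.85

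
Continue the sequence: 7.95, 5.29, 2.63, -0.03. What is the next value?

Differences: 5.29 - 7.95 = -2.66
This is an arithmetic sequence with common difference d = -2.66.
Next term = -0.03 + -2.66 = -2.69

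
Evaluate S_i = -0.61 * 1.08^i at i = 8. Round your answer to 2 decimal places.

S_8 = -0.61 * 1.08^8 ≈ -0.61 * 1.8509 ≈ -1.13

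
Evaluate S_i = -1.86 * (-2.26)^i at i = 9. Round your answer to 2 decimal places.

S_9 = -1.86 * (-2.26)^9 ≈ -1.86 * -1538.0695 ≈ 2860.81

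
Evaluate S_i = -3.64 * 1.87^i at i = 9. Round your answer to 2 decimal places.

S_9 = -3.64 * 1.87^9 ≈ -3.64 * 279.624 ≈ -1017.83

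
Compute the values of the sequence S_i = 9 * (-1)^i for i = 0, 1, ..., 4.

This is a geometric sequence.
i=0: S_0 = 9 * (-1)^0 = 9
i=1: S_1 = 9 * (-1)^1 = -9
i=2: S_2 = 9 * (-1)^2 = 9
i=3: S_3 = 9 * (-1)^3 = -9
i=4: S_4 = 9 * (-1)^4 = 9
The first 5 terms are: [9, -9, 9, -9, 9]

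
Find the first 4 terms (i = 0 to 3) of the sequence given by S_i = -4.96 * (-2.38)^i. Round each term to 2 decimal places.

This is a geometric sequence.
i=0: S_0 = -4.96 * (-2.38)^0 = -4.96
i=1: S_1 = -4.96 * (-2.38)^1 ≈ 11.8
i=2: S_2 = -4.96 * (-2.38)^2 ≈ -28.1
i=3: S_3 = -4.96 * (-2.38)^3 ≈ 66.87
The first 4 terms are: [-4.96, 11.8, -28.1, 66.87]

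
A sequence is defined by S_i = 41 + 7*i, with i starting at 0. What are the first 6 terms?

This is an arithmetic sequence.
i=0: S_0 = 41 + 7*0 = 41
i=1: S_1 = 41 + 7*1 = 48
i=2: S_2 = 41 + 7*2 = 55
i=3: S_3 = 41 + 7*3 = 62
i=4: S_4 = 41 + 7*4 = 69
i=5: S_5 = 41 + 7*5 = 76
The first 6 terms are: [41, 48, 55, 62, 69, 76]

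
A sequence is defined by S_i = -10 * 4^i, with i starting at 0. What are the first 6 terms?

This is a geometric sequence.
i=0: S_0 = -10 * 4^0 = -10
i=1: S_1 = -10 * 4^1 = -40
i=2: S_2 = -10 * 4^2 = -160
i=3: S_3 = -10 * 4^3 = -640
i=4: S_4 = -10 * 4^4 = -2560
i=5: S_5 = -10 * 4^5 = -10240
The first 6 terms are: [-10, -40, -160, -640, -2560, -10240]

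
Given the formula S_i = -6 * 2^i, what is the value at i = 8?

S_8 = -6 * 2^8 = -6 * 256 = -1536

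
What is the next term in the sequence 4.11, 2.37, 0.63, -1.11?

Differences: 2.37 - 4.11 = -1.74
This is an arithmetic sequence with common difference d = -1.74.
Next term = -1.11 + -1.74 = -2.85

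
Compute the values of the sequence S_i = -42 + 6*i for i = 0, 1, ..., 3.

This is an arithmetic sequence.
i=0: S_0 = -42 + 6*0 = -42
i=1: S_1 = -42 + 6*1 = -36
i=2: S_2 = -42 + 6*2 = -30
i=3: S_3 = -42 + 6*3 = -24
The first 4 terms are: [-42, -36, -30, -24]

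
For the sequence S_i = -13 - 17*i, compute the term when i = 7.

S_7 = -13 + -17*7 = -13 + -119 = -132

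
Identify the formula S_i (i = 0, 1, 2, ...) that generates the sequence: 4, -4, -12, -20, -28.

Check differences: -4 - 4 = -8
-12 - -4 = -8
Common difference d = -8.
First term a = 4.
Formula: S_i = 4 - 8*i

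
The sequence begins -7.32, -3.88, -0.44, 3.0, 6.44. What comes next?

Differences: -3.88 - -7.32 = 3.44
This is an arithmetic sequence with common difference d = 3.44.
Next term = 6.44 + 3.44 = 9.88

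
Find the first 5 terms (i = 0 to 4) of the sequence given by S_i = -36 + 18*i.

This is an arithmetic sequence.
i=0: S_0 = -36 + 18*0 = -36
i=1: S_1 = -36 + 18*1 = -18
i=2: S_2 = -36 + 18*2 = 0
i=3: S_3 = -36 + 18*3 = 18
i=4: S_4 = -36 + 18*4 = 36
The first 5 terms are: [-36, -18, 0, 18, 36]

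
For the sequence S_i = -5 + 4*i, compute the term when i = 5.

S_5 = -5 + 4*5 = -5 + 20 = 15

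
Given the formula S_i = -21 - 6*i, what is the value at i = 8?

S_8 = -21 + -6*8 = -21 + -48 = -69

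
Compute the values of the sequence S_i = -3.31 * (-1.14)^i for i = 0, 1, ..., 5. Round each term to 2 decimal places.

This is a geometric sequence.
i=0: S_0 = -3.31 * (-1.14)^0 = -3.31
i=1: S_1 = -3.31 * (-1.14)^1 ≈ 3.77
i=2: S_2 = -3.31 * (-1.14)^2 ≈ -4.3
i=3: S_3 = -3.31 * (-1.14)^3 ≈ 4.9
i=4: S_4 = -3.31 * (-1.14)^4 ≈ -5.59
i=5: S_5 = -3.31 * (-1.14)^5 ≈ 6.37
The first 6 terms are: [-3.31, 3.77, -4.3, 4.9, -5.59, 6.37]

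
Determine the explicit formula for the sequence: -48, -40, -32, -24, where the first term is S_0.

Check differences: -40 - -48 = 8
-32 - -40 = 8
Common difference d = 8.
First term a = -48.
Formula: S_i = -48 + 8*i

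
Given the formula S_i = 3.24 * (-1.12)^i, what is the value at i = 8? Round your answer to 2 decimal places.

S_8 = 3.24 * (-1.12)^8 ≈ 3.24 * 2.476 ≈ 8.02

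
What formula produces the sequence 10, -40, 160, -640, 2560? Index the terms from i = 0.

Check ratios: -40 / 10 = -4.0
Common ratio r = -4.
First term a = 10.
Formula: S_i = 10 * (-4)^i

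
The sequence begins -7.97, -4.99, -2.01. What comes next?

Differences: -4.99 - -7.97 = 2.98
This is an arithmetic sequence with common difference d = 2.98.
Next term = -2.01 + 2.98 = 0.97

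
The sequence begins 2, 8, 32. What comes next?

Ratios: 8 / 2 = 4.0
This is a geometric sequence with common ratio r = 4.
Next term = 32 * 4 = 128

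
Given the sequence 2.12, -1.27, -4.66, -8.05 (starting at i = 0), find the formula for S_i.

Check differences: -1.27 - 2.12 = -3.39
-4.66 - -1.27 = -3.39
Common difference d = -3.39.
First term a = 2.12.
Formula: S_i = 2.12 - 3.39*i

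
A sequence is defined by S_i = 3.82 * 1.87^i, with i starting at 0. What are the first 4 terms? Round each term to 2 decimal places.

This is a geometric sequence.
i=0: S_0 = 3.82 * 1.87^0 = 3.82
i=1: S_1 = 3.82 * 1.87^1 ≈ 7.14
i=2: S_2 = 3.82 * 1.87^2 ≈ 13.36
i=3: S_3 = 3.82 * 1.87^3 ≈ 24.98
The first 4 terms are: [3.82, 7.14, 13.36, 24.98]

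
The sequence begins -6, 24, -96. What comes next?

Ratios: 24 / -6 = -4.0
This is a geometric sequence with common ratio r = -4.
Next term = -96 * -4 = 384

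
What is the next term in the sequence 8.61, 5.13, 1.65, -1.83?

Differences: 5.13 - 8.61 = -3.48
This is an arithmetic sequence with common difference d = -3.48.
Next term = -1.83 + -3.48 = -5.31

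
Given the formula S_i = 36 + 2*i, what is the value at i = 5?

S_5 = 36 + 2*5 = 36 + 10 = 46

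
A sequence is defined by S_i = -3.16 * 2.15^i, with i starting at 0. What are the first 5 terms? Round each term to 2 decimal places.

This is a geometric sequence.
i=0: S_0 = -3.16 * 2.15^0 = -3.16
i=1: S_1 = -3.16 * 2.15^1 ≈ -6.79
i=2: S_2 = -3.16 * 2.15^2 ≈ -14.61
i=3: S_3 = -3.16 * 2.15^3 ≈ -31.41
i=4: S_4 = -3.16 * 2.15^4 ≈ -67.52
The first 5 terms are: [-3.16, -6.79, -14.61, -31.41, -67.52]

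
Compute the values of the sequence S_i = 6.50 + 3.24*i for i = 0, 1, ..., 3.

This is an arithmetic sequence.
i=0: S_0 = 6.5 + 3.24*0 = 6.5
i=1: S_1 = 6.5 + 3.24*1 = 9.74
i=2: S_2 = 6.5 + 3.24*2 = 12.98
i=3: S_3 = 6.5 + 3.24*3 = 16.22
The first 4 terms are: [6.5, 9.74, 12.98, 16.22]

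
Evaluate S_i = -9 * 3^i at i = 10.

S_10 = -9 * 3^10 = -9 * 59049 = -531441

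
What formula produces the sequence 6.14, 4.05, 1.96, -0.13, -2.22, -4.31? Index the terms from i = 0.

Check differences: 4.05 - 6.14 = -2.09
1.96 - 4.05 = -2.09
Common difference d = -2.09.
First term a = 6.14.
Formula: S_i = 6.14 - 2.09*i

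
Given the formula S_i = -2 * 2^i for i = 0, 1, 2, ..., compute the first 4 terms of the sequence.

This is a geometric sequence.
i=0: S_0 = -2 * 2^0 = -2
i=1: S_1 = -2 * 2^1 = -4
i=2: S_2 = -2 * 2^2 = -8
i=3: S_3 = -2 * 2^3 = -16
The first 4 terms are: [-2, -4, -8, -16]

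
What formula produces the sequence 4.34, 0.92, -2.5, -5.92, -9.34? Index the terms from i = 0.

Check differences: 0.92 - 4.34 = -3.42
-2.5 - 0.92 = -3.42
Common difference d = -3.42.
First term a = 4.34.
Formula: S_i = 4.34 - 3.42*i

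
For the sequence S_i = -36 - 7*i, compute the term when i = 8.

S_8 = -36 + -7*8 = -36 + -56 = -92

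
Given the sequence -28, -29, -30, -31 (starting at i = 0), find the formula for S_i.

Check differences: -29 - -28 = -1
-30 - -29 = -1
Common difference d = -1.
First term a = -28.
Formula: S_i = -28 - 1*i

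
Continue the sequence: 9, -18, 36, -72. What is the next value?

Ratios: -18 / 9 = -2.0
This is a geometric sequence with common ratio r = -2.
Next term = -72 * -2 = 144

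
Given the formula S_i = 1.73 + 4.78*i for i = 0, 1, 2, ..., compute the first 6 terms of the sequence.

This is an arithmetic sequence.
i=0: S_0 = 1.73 + 4.78*0 = 1.73
i=1: S_1 = 1.73 + 4.78*1 = 6.51
i=2: S_2 = 1.73 + 4.78*2 = 11.29
i=3: S_3 = 1.73 + 4.78*3 = 16.07
i=4: S_4 = 1.73 + 4.78*4 = 20.85
i=5: S_5 = 1.73 + 4.78*5 = 25.63
The first 6 terms are: [1.73, 6.51, 11.29, 16.07, 20.85, 25.63]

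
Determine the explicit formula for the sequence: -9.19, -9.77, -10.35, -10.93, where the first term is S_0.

Check differences: -9.77 - -9.19 = -0.58
-10.35 - -9.77 = -0.58
Common difference d = -0.58.
First term a = -9.19.
Formula: S_i = -9.19 - 0.58*i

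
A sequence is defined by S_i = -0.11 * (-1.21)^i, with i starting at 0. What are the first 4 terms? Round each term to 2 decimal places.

This is a geometric sequence.
i=0: S_0 = -0.11 * (-1.21)^0 = -0.11
i=1: S_1 = -0.11 * (-1.21)^1 ≈ 0.13
i=2: S_2 = -0.11 * (-1.21)^2 ≈ -0.16
i=3: S_3 = -0.11 * (-1.21)^3 ≈ 0.19
The first 4 terms are: [-0.11, 0.13, -0.16, 0.19]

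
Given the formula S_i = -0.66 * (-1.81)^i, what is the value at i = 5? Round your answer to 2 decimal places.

S_5 = -0.66 * (-1.81)^5 ≈ -0.66 * -19.4264 ≈ 12.82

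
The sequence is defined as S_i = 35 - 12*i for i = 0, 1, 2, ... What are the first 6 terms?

This is an arithmetic sequence.
i=0: S_0 = 35 + -12*0 = 35
i=1: S_1 = 35 + -12*1 = 23
i=2: S_2 = 35 + -12*2 = 11
i=3: S_3 = 35 + -12*3 = -1
i=4: S_4 = 35 + -12*4 = -13
i=5: S_5 = 35 + -12*5 = -25
The first 6 terms are: [35, 23, 11, -1, -13, -25]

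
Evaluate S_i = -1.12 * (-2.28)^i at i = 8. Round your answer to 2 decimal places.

S_8 = -1.12 * (-2.28)^8 ≈ -1.12 * 730.2621 ≈ -817.89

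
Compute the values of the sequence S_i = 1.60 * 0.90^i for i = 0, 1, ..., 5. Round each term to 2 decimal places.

This is a geometric sequence.
i=0: S_0 = 1.6 * 0.9^0 = 1.6
i=1: S_1 = 1.6 * 0.9^1 = 1.44
i=2: S_2 = 1.6 * 0.9^2 ≈ 1.3
i=3: S_3 = 1.6 * 0.9^3 ≈ 1.17
i=4: S_4 = 1.6 * 0.9^4 ≈ 1.05
i=5: S_5 = 1.6 * 0.9^5 ≈ 0.94
The first 6 terms are: [1.6, 1.44, 1.3, 1.17, 1.05, 0.94]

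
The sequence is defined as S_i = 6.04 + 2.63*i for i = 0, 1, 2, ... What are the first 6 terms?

This is an arithmetic sequence.
i=0: S_0 = 6.04 + 2.63*0 = 6.04
i=1: S_1 = 6.04 + 2.63*1 = 8.67
i=2: S_2 = 6.04 + 2.63*2 = 11.3
i=3: S_3 = 6.04 + 2.63*3 = 13.93
i=4: S_4 = 6.04 + 2.63*4 = 16.56
i=5: S_5 = 6.04 + 2.63*5 = 19.19
The first 6 terms are: [6.04, 8.67, 11.3, 13.93, 16.56, 19.19]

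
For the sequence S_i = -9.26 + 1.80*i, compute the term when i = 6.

S_6 = -9.26 + 1.8*6 = -9.26 + 10.8 = 1.54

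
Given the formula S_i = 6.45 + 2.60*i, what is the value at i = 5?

S_5 = 6.45 + 2.6*5 = 6.45 + 13.0 = 19.45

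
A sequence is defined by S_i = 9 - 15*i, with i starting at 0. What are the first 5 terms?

This is an arithmetic sequence.
i=0: S_0 = 9 + -15*0 = 9
i=1: S_1 = 9 + -15*1 = -6
i=2: S_2 = 9 + -15*2 = -21
i=3: S_3 = 9 + -15*3 = -36
i=4: S_4 = 9 + -15*4 = -51
The first 5 terms are: [9, -6, -21, -36, -51]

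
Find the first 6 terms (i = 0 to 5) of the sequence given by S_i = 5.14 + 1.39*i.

This is an arithmetic sequence.
i=0: S_0 = 5.14 + 1.39*0 = 5.14
i=1: S_1 = 5.14 + 1.39*1 = 6.53
i=2: S_2 = 5.14 + 1.39*2 = 7.92
i=3: S_3 = 5.14 + 1.39*3 = 9.31
i=4: S_4 = 5.14 + 1.39*4 = 10.7
i=5: S_5 = 5.14 + 1.39*5 = 12.09
The first 6 terms are: [5.14, 6.53, 7.92, 9.31, 10.7, 12.09]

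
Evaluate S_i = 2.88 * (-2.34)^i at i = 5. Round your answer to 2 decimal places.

S_5 = 2.88 * (-2.34)^5 ≈ 2.88 * -70.1583 ≈ -202.06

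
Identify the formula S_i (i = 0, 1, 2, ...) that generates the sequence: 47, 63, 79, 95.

Check differences: 63 - 47 = 16
79 - 63 = 16
Common difference d = 16.
First term a = 47.
Formula: S_i = 47 + 16*i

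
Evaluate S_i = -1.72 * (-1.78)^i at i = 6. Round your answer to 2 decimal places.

S_6 = -1.72 * (-1.78)^6 ≈ -1.72 * 31.8068 ≈ -54.71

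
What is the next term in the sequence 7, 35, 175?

Ratios: 35 / 7 = 5.0
This is a geometric sequence with common ratio r = 5.
Next term = 175 * 5 = 875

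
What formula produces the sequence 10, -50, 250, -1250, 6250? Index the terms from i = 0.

Check ratios: -50 / 10 = -5.0
Common ratio r = -5.
First term a = 10.
Formula: S_i = 10 * (-5)^i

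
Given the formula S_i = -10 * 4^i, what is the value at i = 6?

S_6 = -10 * 4^6 = -10 * 4096 = -40960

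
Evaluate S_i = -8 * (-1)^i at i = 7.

S_7 = -8 * (-1)^7 = -8 * -1 = 8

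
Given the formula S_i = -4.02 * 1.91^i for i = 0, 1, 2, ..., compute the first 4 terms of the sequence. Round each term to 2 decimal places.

This is a geometric sequence.
i=0: S_0 = -4.02 * 1.91^0 = -4.02
i=1: S_1 = -4.02 * 1.91^1 ≈ -7.68
i=2: S_2 = -4.02 * 1.91^2 ≈ -14.67
i=3: S_3 = -4.02 * 1.91^3 ≈ -28.01
The first 4 terms are: [-4.02, -7.68, -14.67, -28.01]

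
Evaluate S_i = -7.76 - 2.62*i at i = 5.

S_5 = -7.76 + -2.62*5 = -7.76 + -13.1 = -20.86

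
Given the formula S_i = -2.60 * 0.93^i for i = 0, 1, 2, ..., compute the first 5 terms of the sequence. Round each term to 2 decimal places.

This is a geometric sequence.
i=0: S_0 = -2.6 * 0.93^0 = -2.6
i=1: S_1 = -2.6 * 0.93^1 ≈ -2.42
i=2: S_2 = -2.6 * 0.93^2 ≈ -2.25
i=3: S_3 = -2.6 * 0.93^3 ≈ -2.09
i=4: S_4 = -2.6 * 0.93^4 ≈ -1.94
The first 5 terms are: [-2.6, -2.42, -2.25, -2.09, -1.94]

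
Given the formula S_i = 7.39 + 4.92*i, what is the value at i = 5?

S_5 = 7.39 + 4.92*5 = 7.39 + 24.6 = 31.99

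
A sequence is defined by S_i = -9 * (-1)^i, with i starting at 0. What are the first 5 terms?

This is a geometric sequence.
i=0: S_0 = -9 * (-1)^0 = -9
i=1: S_1 = -9 * (-1)^1 = 9
i=2: S_2 = -9 * (-1)^2 = -9
i=3: S_3 = -9 * (-1)^3 = 9
i=4: S_4 = -9 * (-1)^4 = -9
The first 5 terms are: [-9, 9, -9, 9, -9]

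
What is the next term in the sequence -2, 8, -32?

Ratios: 8 / -2 = -4.0
This is a geometric sequence with common ratio r = -4.
Next term = -32 * -4 = 128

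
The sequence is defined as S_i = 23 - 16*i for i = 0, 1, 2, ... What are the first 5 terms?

This is an arithmetic sequence.
i=0: S_0 = 23 + -16*0 = 23
i=1: S_1 = 23 + -16*1 = 7
i=2: S_2 = 23 + -16*2 = -9
i=3: S_3 = 23 + -16*3 = -25
i=4: S_4 = 23 + -16*4 = -41
The first 5 terms are: [23, 7, -9, -25, -41]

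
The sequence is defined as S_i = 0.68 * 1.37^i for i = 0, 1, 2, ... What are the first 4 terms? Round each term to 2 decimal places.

This is a geometric sequence.
i=0: S_0 = 0.68 * 1.37^0 = 0.68
i=1: S_1 = 0.68 * 1.37^1 ≈ 0.93
i=2: S_2 = 0.68 * 1.37^2 ≈ 1.28
i=3: S_3 = 0.68 * 1.37^3 ≈ 1.75
The first 4 terms are: [0.68, 0.93, 1.28, 1.75]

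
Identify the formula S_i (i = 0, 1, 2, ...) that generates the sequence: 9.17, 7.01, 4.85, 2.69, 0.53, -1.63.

Check differences: 7.01 - 9.17 = -2.16
4.85 - 7.01 = -2.16
Common difference d = -2.16.
First term a = 9.17.
Formula: S_i = 9.17 - 2.16*i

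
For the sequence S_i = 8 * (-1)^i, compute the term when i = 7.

S_7 = 8 * (-1)^7 = 8 * -1 = -8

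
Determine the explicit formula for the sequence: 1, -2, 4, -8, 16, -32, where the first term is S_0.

Check ratios: -2 / 1 = -2.0
Common ratio r = -2.
First term a = 1.
Formula: S_i = 1 * (-2)^i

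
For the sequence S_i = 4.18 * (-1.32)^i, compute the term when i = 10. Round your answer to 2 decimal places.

S_10 = 4.18 * (-1.32)^10 ≈ 4.18 * 16.0598 ≈ 67.13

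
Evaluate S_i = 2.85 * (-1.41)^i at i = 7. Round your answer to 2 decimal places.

S_7 = 2.85 * (-1.41)^7 ≈ 2.85 * -11.0798 ≈ -31.58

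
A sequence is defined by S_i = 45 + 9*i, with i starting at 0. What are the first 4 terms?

This is an arithmetic sequence.
i=0: S_0 = 45 + 9*0 = 45
i=1: S_1 = 45 + 9*1 = 54
i=2: S_2 = 45 + 9*2 = 63
i=3: S_3 = 45 + 9*3 = 72
The first 4 terms are: [45, 54, 63, 72]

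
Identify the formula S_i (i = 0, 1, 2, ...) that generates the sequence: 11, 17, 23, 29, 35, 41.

Check differences: 17 - 11 = 6
23 - 17 = 6
Common difference d = 6.
First term a = 11.
Formula: S_i = 11 + 6*i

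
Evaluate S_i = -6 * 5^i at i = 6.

S_6 = -6 * 5^6 = -6 * 15625 = -93750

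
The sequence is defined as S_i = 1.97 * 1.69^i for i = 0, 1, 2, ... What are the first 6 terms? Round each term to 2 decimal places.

This is a geometric sequence.
i=0: S_0 = 1.97 * 1.69^0 = 1.97
i=1: S_1 = 1.97 * 1.69^1 ≈ 3.33
i=2: S_2 = 1.97 * 1.69^2 ≈ 5.63
i=3: S_3 = 1.97 * 1.69^3 ≈ 9.51
i=4: S_4 = 1.97 * 1.69^4 ≈ 16.07
i=5: S_5 = 1.97 * 1.69^5 ≈ 27.16
The first 6 terms are: [1.97, 3.33, 5.63, 9.51, 16.07, 27.16]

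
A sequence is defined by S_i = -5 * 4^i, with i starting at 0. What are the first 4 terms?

This is a geometric sequence.
i=0: S_0 = -5 * 4^0 = -5
i=1: S_1 = -5 * 4^1 = -20
i=2: S_2 = -5 * 4^2 = -80
i=3: S_3 = -5 * 4^3 = -320
The first 4 terms are: [-5, -20, -80, -320]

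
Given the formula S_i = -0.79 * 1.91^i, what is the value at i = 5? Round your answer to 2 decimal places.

S_5 = -0.79 * 1.91^5 ≈ -0.79 * 25.4195 ≈ -20.08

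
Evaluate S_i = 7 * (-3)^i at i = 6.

S_6 = 7 * (-3)^6 = 7 * 729 = 5103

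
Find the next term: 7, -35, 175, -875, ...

Ratios: -35 / 7 = -5.0
This is a geometric sequence with common ratio r = -5.
Next term = -875 * -5 = 4375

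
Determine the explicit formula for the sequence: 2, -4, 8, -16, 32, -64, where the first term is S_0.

Check ratios: -4 / 2 = -2.0
Common ratio r = -2.
First term a = 2.
Formula: S_i = 2 * (-2)^i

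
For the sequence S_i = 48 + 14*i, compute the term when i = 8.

S_8 = 48 + 14*8 = 48 + 112 = 160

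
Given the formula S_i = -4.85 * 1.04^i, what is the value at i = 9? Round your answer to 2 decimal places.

S_9 = -4.85 * 1.04^9 ≈ -4.85 * 1.4233 ≈ -6.9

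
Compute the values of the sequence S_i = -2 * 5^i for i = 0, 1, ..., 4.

This is a geometric sequence.
i=0: S_0 = -2 * 5^0 = -2
i=1: S_1 = -2 * 5^1 = -10
i=2: S_2 = -2 * 5^2 = -50
i=3: S_3 = -2 * 5^3 = -250
i=4: S_4 = -2 * 5^4 = -1250
The first 5 terms are: [-2, -10, -50, -250, -1250]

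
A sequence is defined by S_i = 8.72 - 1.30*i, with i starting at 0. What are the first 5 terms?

This is an arithmetic sequence.
i=0: S_0 = 8.72 + -1.3*0 = 8.72
i=1: S_1 = 8.72 + -1.3*1 = 7.42
i=2: S_2 = 8.72 + -1.3*2 = 6.12
i=3: S_3 = 8.72 + -1.3*3 = 4.82
i=4: S_4 = 8.72 + -1.3*4 = 3.52
The first 5 terms are: [8.72, 7.42, 6.12, 4.82, 3.52]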